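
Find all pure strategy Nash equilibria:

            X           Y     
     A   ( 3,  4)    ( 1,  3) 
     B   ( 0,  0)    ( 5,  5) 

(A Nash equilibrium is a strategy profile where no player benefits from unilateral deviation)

Nash equilibrium: (A, X), (B, Y)

Work:
Best responses:
  P1 vs X: payoffs [3, 0] → best response A (payoff 3)
  P1 vs Y: payoffs [1, 5] → best response B (payoff 5)
  P2 vs A: payoffs [4, 3] → best response X (payoff 4)
  P2 vs B: payoffs [0, 5] → best response Y (payoff 5)
Mutual best responses: (A,X), (B,Y) → Nash equilibria.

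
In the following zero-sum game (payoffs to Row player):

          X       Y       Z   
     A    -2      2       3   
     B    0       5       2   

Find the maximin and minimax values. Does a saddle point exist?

Maximin = 0, Minimax = 0, Saddle: True

Work:
Row minimums: [-2, 0] → maximin = 0
Column maximums: [0, 5, 3] → minimax = 0
Saddle point exists! Game value = 0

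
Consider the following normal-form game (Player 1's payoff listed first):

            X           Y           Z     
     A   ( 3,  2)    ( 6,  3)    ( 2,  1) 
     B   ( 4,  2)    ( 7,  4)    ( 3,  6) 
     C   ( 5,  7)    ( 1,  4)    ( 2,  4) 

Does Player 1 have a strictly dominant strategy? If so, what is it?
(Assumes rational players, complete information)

No strictly dominant strategy exists for Player 1

Work:
A strategy strictly dominates another if it gives a strictly higher payoff against every opponent action. Compare each pair of P1's strategies column-by-column:
  A vs B: [3 vs 4, 6 vs 7, 2 vs 3] → A does not strictly dominate B (column X: 3 ≤ 4)
  A vs C: [3 vs 5, 6 vs 1, 2 vs 2] → A does not strictly dominate C (column X: 3 ≤ 5)
  B vs A: [4 vs 3, 7 vs 6, 3 vs 2] → B strictly dominates A
  B vs C: [4 vs 5, 7 vs 1, 3 vs 2] → B does not strictly dominate C (column X: 4 ≤ 5)
  C vs A: [5 vs 3, 1 vs 6, 2 vs 2] → C does not strictly dominate A (column Y: 1 ≤ 6)
  C vs B: [5 vs 4, 1 vs 7, 2 vs 3] → C does not strictly dominate B (column Y: 1 ≤ 7)
No single strategy strictly dominates all others → no strictly dominant strategy.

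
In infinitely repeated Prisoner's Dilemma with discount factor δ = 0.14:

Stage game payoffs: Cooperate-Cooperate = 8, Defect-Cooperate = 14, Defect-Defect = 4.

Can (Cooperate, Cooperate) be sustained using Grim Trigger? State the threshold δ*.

δ* = 0.6; since δ = 0.14 < 0.6, cooperation cannot be sustained

Work:
For Grim Trigger:
Cooperate forever: 8/(1-δ)
Defect then punished: 14 + 4·δ/(1-δ)
Need: 8/(1-δ) ≥ 14 + 4·δ/(1-δ)
Solving: δ ≥ (T-R)/(T-P) = (14-8)/(14-4) = 0.6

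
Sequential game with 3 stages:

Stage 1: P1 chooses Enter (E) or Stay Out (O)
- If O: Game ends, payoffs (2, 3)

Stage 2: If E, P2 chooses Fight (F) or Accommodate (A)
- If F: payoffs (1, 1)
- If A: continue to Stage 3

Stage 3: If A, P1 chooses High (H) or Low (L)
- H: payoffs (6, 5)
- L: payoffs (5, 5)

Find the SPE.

SPE: (E, A, H); Outcome (6, 5)

Work:
Stage 3: P1 chooses H (6 vs 5)
Stage 2: P2: F->1, A->5 (anticipating H). Choose A
Stage 1: P1: O->2, E->6 (anticipating A, H). Choose E
SPE path: E -> A -> H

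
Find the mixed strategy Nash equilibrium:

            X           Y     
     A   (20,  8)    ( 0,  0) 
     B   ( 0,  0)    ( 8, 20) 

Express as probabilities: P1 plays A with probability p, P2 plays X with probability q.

p = 0.7143, q = 0.2857

Work:
Find probabilities that make opponent indifferent:
P2 chooses q to make P1 indifferent between A and B
P1 chooses p to make P2 indifferent between X and Y
Mixed NE: P1 plays (A: 0.7143, B: 0.2857), P2 plays (X: 0.2857, Y: 0.7143)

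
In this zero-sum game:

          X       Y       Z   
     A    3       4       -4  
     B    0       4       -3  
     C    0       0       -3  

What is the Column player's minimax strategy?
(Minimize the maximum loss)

Column should play Z, value = -3

Work:
Column player minimizes Row's maximum payoff:
Column X: max payoff to Row = 3
Column Y: max payoff to Row = 4
Column Z: max payoff to Row = -3
Minimum is -3, achieved by column Z.
Minimax strategy: Z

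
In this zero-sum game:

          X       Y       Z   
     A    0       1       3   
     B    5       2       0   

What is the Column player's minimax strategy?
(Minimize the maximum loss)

Column should play Y, value = 2

Work:
Column player minimizes Row's maximum payoff:
Column X: max payoff to Row = 5
Column Y: max payoff to Row = 2
Column Z: max payoff to Row = 3
Minimum is 2, achieved by column Y.
Minimax strategy: Y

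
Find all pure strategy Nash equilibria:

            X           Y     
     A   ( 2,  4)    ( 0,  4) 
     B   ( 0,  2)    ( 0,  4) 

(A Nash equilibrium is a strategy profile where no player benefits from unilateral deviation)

Nash equilibrium: (A, X), (A, Y), (B, Y)

Work:
Best responses:
  P1 vs X: payoffs [2, 0] → best response A (payoff 2)
  P1 vs Y: payoffs [0, 0] → best response A/B (payoff 0)
  P2 vs A: payoffs [4, 4] → best response X/Y (payoff 4)
  P2 vs B: payoffs [2, 4] → best response Y (payoff 4)
Mutual best responses: (A,X), (A,Y), (B,Y) → Nash equilibria.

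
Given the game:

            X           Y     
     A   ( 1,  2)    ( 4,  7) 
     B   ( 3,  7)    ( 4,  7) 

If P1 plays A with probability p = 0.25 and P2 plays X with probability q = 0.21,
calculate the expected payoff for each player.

E[P1] = 3.685, E[P2] = 6.7375

Work:
E[P1] = p·q·π₁(A,X) + p·(1-q)·π₁(A,Y) + (1-p)·q·π₁(B,X) + (1-p)·(1-q)·π₁(B,Y)
= 0.25·0.21·1 + 0.25·0.79·4 + 0.75·0.21·3 + 0.75·0.79·4
= 3.685

E[P2] = 6.7375 (similar calculation)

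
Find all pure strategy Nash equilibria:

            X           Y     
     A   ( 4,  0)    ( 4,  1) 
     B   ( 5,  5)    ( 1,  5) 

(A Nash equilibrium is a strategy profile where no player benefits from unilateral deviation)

Nash equilibrium: (A, Y), (B, X)

Work:
Best responses:
  P1 vs X: payoffs [4, 5] → best response B (payoff 5)
  P1 vs Y: payoffs [4, 1] → best response A (payoff 4)
  P2 vs A: payoffs [0, 1] → best response Y (payoff 1)
  P2 vs B: payoffs [5, 5] → best response X/Y (payoff 5)
Mutual best responses: (A,Y), (B,X) → Nash equilibria.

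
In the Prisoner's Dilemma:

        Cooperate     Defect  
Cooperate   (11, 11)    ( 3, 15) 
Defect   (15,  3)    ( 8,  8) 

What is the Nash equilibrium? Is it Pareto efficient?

(Defect, Defect) is NE; not Pareto efficient

Work:
Defect dominates Cooperate for both players:
If P2 cooperates: Defect (15) > Cooperate (11)
If P2 defects: Defect (8) > Cooperate (3)
NE: (Defect, Defect) with payoff (8, 8)
But (Cooperate, Cooperate) = (11, 11) Pareto dominates (8, 8)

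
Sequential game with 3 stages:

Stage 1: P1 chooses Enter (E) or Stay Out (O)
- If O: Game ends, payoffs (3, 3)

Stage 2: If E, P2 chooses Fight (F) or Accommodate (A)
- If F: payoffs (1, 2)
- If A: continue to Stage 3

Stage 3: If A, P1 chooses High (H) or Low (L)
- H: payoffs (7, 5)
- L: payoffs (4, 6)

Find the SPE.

SPE: (E, A, H); Outcome (7, 5)

Work:
Stage 3: P1 chooses H (7 vs 4)
Stage 2: P2: F->2, A->5 (anticipating H). Choose A
Stage 1: P1: O->3, E->7 (anticipating A, H). Choose E
SPE path: E -> A -> H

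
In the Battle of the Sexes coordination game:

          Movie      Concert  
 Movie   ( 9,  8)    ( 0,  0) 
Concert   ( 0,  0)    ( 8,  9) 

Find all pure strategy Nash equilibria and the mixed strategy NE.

Pure NE: (Movie, Movie) and (Concert, Concert); Mixed NE: p = 0.5294, q = 0.4706

Work:
Check pure NE:
(Movie, Movie): (9, 8) - no unilateral deviation beneficial
(Concert, Concert): (8, 9) - no unilateral deviation beneficial
Mixed NE: P1 plays Movie with p = 0.5294, P2 plays Movie with q = 0.4706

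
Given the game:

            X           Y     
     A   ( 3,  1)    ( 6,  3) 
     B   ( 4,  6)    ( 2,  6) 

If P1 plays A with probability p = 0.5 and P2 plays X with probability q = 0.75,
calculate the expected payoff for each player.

E[P1] = 3.625, E[P2] = 3.75

Work:
E[P1] = p·q·π₁(A,X) + p·(1-q)·π₁(A,Y) + (1-p)·q·π₁(B,X) + (1-p)·(1-q)·π₁(B,Y)
= 0.5·0.75·3 + 0.5·0.25·6 + 0.5·0.75·4 + 0.5·0.25·2
= 3.625

E[P2] = 3.75 (similar calculation)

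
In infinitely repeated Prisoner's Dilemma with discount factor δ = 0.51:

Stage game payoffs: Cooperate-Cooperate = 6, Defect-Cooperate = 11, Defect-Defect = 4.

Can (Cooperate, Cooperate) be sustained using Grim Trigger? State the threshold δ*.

δ* = 0.7143; since δ = 0.51 < 0.7143, cooperation cannot be sustained

Work:
For Grim Trigger:
Cooperate forever: 6/(1-δ)
Defect then punished: 11 + 4·δ/(1-δ)
Need: 6/(1-δ) ≥ 11 + 4·δ/(1-δ)
Solving: δ ≥ (T-R)/(T-P) = (11-6)/(11-4) = 0.7143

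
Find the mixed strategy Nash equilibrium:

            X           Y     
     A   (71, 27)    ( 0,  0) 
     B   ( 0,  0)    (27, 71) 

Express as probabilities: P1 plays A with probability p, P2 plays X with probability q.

p = 0.7245, q = 0.2755

Work:
Find probabilities that make opponent indifferent:
P2 chooses q to make P1 indifferent between A and B
P1 chooses p to make P2 indifferent between X and Y
Mixed NE: P1 plays (A: 0.7245, B: 0.2755), P2 plays (X: 0.2755, Y: 0.7245)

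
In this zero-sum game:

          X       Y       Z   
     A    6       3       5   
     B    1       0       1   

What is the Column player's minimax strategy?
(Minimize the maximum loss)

Column should play Y, value = 3

Work:
Column player minimizes Row's maximum payoff:
Column X: max payoff to Row = 6
Column Y: max payoff to Row = 3
Column Z: max payoff to Row = 5
Minimum is 3, achieved by column Y.
Minimax strategy: Y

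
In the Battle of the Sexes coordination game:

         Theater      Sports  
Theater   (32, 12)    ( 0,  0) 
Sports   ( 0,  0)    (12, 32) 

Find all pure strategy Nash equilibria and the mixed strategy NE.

Pure NE: (Theater, Theater) and (Sports, Sports); Mixed NE: p = 0.7273, q = 0.2727

Work:
Check pure NE:
(Theater, Theater): (32, 12) - no unilateral deviation beneficial
(Sports, Sports): (12, 32) - no unilateral deviation beneficial
Mixed NE: P1 plays Theater with p = 0.7273, P2 plays Theater with q = 0.2727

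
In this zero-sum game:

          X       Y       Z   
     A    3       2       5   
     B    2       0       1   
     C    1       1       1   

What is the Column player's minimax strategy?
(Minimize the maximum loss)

Column should play Y, value = 2

Work:
Column player minimizes Row's maximum payoff:
Column X: max payoff to Row = 3
Column Y: max payoff to Row = 2
Column Z: max payoff to Row = 5
Minimum is 2, achieved by column Y.
Minimax strategy: Y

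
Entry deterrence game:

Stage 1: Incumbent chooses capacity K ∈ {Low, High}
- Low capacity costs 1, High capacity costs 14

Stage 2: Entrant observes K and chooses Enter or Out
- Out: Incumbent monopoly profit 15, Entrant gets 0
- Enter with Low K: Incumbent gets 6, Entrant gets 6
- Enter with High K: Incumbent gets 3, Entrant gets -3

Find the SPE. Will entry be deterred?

SPE: (Low, Enter|Low, Out|High); Entry not deterred. Incumbent net profit = 5, Entrant gets 6

Work:
After Low K: Entrant enters (6 > 0)
After High K: Entrant stays out (-3 < 0)
Incumbent: Low → 6−1=5, High → 15−14=1
Incumbent chooses Low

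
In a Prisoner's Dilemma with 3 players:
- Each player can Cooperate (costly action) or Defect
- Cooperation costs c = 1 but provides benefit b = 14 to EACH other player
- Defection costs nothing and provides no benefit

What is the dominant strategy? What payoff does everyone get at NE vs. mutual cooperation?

Dominant: Defect; NE payoff = 0; Coop payoff = 27

Work:
Defect dominates (saves cost c = 1, benefit to others is external)
NE: All defect → everyone gets 0
If all cooperate: each receives (2)×14 - 1 = 27
Social dilemma: 27 > 0 but NE gives 0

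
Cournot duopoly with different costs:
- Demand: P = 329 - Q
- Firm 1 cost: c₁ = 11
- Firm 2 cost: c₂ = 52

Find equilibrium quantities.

q₁* = 119.67, q₂* = 78.67

Work:
Reaction: q₁ = (329 - 11 - q₂)/2
Reaction: q₂ = (329 - 52 - q₁)/2
Solve simultaneously:
q₁* = (329 - 2×11 + 52)/3 = 119.67
q₂* = (329 - 2×52 + 11)/3 = 78.67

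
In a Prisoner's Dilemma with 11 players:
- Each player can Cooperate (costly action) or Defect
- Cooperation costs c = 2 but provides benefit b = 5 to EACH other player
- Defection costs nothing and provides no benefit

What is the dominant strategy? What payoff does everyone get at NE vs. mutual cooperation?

Dominant: Defect; NE payoff = 0; Coop payoff = 48

Work:
Defect dominates (saves cost c = 2, benefit to others is external)
NE: All defect → everyone gets 0
If all cooperate: each receives (10)×5 - 2 = 48
Social dilemma: 48 > 0 but NE gives 0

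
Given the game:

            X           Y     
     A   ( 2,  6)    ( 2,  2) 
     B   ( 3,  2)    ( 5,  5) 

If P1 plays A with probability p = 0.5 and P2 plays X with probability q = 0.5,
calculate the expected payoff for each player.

E[P1] = 3.0, E[P2] = 3.75

Work:
E[P1] = p·q·π₁(A,X) + p·(1-q)·π₁(A,Y) + (1-p)·q·π₁(B,X) + (1-p)·(1-q)·π₁(B,Y)
= 0.5·0.5·2 + 0.5·0.5·2 + 0.5·0.5·3 + 0.5·0.5·5
= 3.0

E[P2] = 3.75 (similar calculation)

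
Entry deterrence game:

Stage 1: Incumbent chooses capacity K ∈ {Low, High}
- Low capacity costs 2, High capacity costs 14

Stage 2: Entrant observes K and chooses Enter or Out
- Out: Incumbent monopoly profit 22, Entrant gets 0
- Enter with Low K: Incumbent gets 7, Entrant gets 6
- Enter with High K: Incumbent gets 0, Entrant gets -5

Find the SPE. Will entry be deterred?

SPE: (High, Enter|Low, Out|High); Entry deterred. Incumbent net profit = 8

Work:
After Low K: Entrant enters (6 > 0)
After High K: Entrant stays out (-5 < 0)
Incumbent: Low → 7−2=5, High → 22−14=8
Incumbent chooses High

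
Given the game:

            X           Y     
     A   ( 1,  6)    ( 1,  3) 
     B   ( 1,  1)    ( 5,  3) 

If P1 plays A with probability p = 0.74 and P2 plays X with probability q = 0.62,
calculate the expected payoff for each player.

E[P1] = 1.3952, E[P2] = 4.054

Work:
E[P1] = p·q·π₁(A,X) + p·(1-q)·π₁(A,Y) + (1-p)·q·π₁(B,X) + (1-p)·(1-q)·π₁(B,Y)
= 0.74·0.62·1 + 0.74·0.38·1 + 0.26·0.62·1 + 0.26·0.38·5
= 1.3952

E[P2] = 4.054 (similar calculation)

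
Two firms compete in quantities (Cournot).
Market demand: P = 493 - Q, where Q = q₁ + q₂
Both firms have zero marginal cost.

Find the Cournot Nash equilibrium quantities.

q₁* = q₂* = 164.33; P* = 164.33

Work:
Profit: π_i = P·q_i = (a - q_i - q_j)·q_i
FOC: ∂π_i/∂q_i = a - 2q_i - q_j = 0
Reaction function: q_i = (493 - q_j)/2
Symmetry: q* = 493/3 = 164.33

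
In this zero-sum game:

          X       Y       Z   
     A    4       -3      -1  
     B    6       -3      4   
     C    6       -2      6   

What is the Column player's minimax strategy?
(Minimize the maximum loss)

Column should play Y, value = -2

Work:
Column player minimizes Row's maximum payoff:
Column X: max payoff to Row = 6
Column Y: max payoff to Row = -2
Column Z: max payoff to Row = 6
Minimum is -2, achieved by column Y.
Minimax strategy: Y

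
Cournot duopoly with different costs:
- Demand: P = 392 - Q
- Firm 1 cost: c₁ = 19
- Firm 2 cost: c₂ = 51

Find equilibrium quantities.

q₁* = 135.0, q₂* = 103.0

Work:
Reaction: q₁ = (392 - 19 - q₂)/2
Reaction: q₂ = (392 - 51 - q₁)/2
Solve simultaneously:
q₁* = (392 - 2×19 + 51)/3 = 135.0
q₂* = (392 - 2×51 + 19)/3 = 103.0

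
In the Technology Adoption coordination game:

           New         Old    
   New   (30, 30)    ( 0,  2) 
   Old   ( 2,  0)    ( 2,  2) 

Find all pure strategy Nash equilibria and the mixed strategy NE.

Pure NE: (New, New) and (Old, Old); Mixed NE: p = 0.0667, q = 0.0667

Work:
Check pure NE:
(New, New): (30, 30) - no unilateral deviation beneficial
(Old, Old): (2, 2) - no unilateral deviation beneficial
Mixed NE: P1 plays New with p = 0.0667, P2 plays New with q = 0.0667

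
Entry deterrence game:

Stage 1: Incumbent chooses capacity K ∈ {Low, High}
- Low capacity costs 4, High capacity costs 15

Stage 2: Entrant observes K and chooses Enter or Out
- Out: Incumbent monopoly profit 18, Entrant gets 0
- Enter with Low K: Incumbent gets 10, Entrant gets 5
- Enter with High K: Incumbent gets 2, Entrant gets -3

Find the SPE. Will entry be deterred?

SPE: (Low, Enter|Low, Out|High); Entry not deterred. Incumbent net profit = 6, Entrant gets 5

Work:
After Low K: Entrant enters (5 > 0)
After High K: Entrant stays out (-3 < 0)
Incumbent: Low → 10−4=6, High → 18−15=3
Incumbent chooses Low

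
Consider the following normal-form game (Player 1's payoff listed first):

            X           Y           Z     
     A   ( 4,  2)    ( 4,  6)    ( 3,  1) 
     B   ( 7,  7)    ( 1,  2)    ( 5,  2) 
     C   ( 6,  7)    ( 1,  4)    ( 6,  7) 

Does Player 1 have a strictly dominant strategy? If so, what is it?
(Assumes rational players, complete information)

No strictly dominant strategy exists for Player 1

Work:
A strategy strictly dominates another if it gives a strictly higher payoff against every opponent action. Compare each pair of P1's strategies column-by-column:
  A vs B: [4 vs 7, 4 vs 1, 3 vs 5] → A does not strictly dominate B (column X: 4 ≤ 7)
  A vs C: [4 vs 6, 4 vs 1, 3 vs 6] → A does not strictly dominate C (column X: 4 ≤ 6)
  B vs A: [7 vs 4, 1 vs 4, 5 vs 3] → B does not strictly dominate A (column Y: 1 ≤ 4)
  B vs C: [7 vs 6, 1 vs 1, 5 vs 6] → B does not strictly dominate C (column Y: 1 ≤ 1)
  C vs A: [6 vs 4, 1 vs 4, 6 vs 3] → C does not strictly dominate A (column Y: 1 ≤ 4)
  C vs B: [6 vs 7, 1 vs 1, 6 vs 5] → C does not strictly dominate B (column X: 6 ≤ 7)
No single strategy strictly dominates all others → no strictly dominant strategy.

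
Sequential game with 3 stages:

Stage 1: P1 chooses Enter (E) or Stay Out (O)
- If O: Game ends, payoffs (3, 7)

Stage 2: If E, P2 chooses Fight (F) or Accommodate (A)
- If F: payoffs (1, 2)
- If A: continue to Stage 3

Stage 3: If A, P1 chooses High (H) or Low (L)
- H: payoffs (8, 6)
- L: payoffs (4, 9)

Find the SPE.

SPE: (E, A, H); Outcome (8, 6)

Work:
Stage 3: P1 chooses H (8 vs 4)
Stage 2: P2: F->2, A->6 (anticipating H). Choose A
Stage 1: P1: O->3, E->8 (anticipating A, H). Choose E
SPE path: E -> A -> H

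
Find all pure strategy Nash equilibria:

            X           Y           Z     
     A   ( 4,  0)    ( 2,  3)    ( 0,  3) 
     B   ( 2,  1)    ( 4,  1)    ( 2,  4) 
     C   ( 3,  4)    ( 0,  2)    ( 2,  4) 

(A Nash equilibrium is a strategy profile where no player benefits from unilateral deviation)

Nash equilibrium: (B, Z), (C, Z)

Work:
Best responses:
  P1 vs X: payoffs [4, 2, 3] → best response A (payoff 4)
  P1 vs Y: payoffs [2, 4, 0] → best response B (payoff 4)
  P1 vs Z: payoffs [0, 2, 2] → best response B/C (payoff 2)
  P2 vs A: payoffs [0, 3, 3] → best response Y/Z (payoff 3)
  P2 vs B: payoffs [1, 1, 4] → best response Z (payoff 4)
  P2 vs C: payoffs [4, 2, 4] → best response X/Z (payoff 4)
Mutual best responses: (B,Z), (C,Z) → Nash equilibria.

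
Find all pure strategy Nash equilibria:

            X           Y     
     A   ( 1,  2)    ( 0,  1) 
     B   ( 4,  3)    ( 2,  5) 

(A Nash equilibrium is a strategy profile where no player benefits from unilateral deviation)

Nash equilibrium: (B, Y)

Work:
Best responses:
  P1 vs X: payoffs [1, 4] → best response B (payoff 4)
  P1 vs Y: payoffs [0, 2] → best response B (payoff 2)
  P2 vs A: payoffs [2, 1] → best response X (payoff 2)
  P2 vs B: payoffs [3, 5] → best response Y (payoff 5)
Mutual best responses: (B,Y) → Nash equilibria.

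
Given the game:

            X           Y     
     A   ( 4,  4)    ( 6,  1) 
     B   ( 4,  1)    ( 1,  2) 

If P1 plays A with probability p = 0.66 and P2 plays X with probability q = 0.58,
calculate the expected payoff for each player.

E[P1] = 4.126, E[P2] = 2.2912

Work:
E[P1] = p·q·π₁(A,X) + p·(1-q)·π₁(A,Y) + (1-p)·q·π₁(B,X) + (1-p)·(1-q)·π₁(B,Y)
= 0.66·0.58·4 + 0.66·0.42·6 + 0.34·0.58·4 + 0.34·0.42·1
= 4.126

E[P2] = 2.2912 (similar calculation)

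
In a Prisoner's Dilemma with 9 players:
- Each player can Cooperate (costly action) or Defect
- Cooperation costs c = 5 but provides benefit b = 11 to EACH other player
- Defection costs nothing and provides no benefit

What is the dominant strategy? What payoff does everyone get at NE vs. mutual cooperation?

Dominant: Defect; NE payoff = 0; Coop payoff = 83

Work:
Defect dominates (saves cost c = 5, benefit to others is external)
NE: All defect → everyone gets 0
If all cooperate: each receives (8)×11 - 5 = 83
Social dilemma: 83 > 0 but NE gives 0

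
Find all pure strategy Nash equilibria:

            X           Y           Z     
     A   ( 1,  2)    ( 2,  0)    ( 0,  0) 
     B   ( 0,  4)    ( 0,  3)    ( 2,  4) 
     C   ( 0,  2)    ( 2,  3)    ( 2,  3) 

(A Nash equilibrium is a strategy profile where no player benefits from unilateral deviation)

Nash equilibrium: (A, X), (B, Z), (C, Y), (C, Z)

Work:
Best responses:
  P1 vs X: payoffs [1, 0, 0] → best response A (payoff 1)
  P1 vs Y: payoffs [2, 0, 2] → best response A/C (payoff 2)
  P1 vs Z: payoffs [0, 2, 2] → best response B/C (payoff 2)
  P2 vs A: payoffs [2, 0, 0] → best response X (payoff 2)
  P2 vs B: payoffs [4, 3, 4] → best response X/Z (payoff 4)
  P2 vs C: payoffs [2, 3, 3] → best response Y/Z (payoff 3)
Mutual best responses: (A,X), (B,Z), (C,Y), (C,Z) → Nash equilibria.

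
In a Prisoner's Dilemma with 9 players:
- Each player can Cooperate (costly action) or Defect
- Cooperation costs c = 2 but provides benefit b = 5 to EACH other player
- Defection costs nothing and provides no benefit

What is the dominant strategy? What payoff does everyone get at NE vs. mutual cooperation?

Dominant: Defect; NE payoff = 0; Coop payoff = 38

Work:
Defect dominates (saves cost c = 2, benefit to others is external)
NE: All defect → everyone gets 0
If all cooperate: each receives (8)×5 - 2 = 38
Social dilemma: 38 > 0 but NE gives 0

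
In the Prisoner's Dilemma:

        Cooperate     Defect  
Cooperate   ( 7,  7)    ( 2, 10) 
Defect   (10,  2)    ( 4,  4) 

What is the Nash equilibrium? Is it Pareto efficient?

(Defect, Defect) is NE; not Pareto efficient

Work:
Defect dominates Cooperate for both players:
If P2 cooperates: Defect (10) > Cooperate (7)
If P2 defects: Defect (4) > Cooperate (2)
NE: (Defect, Defect) with payoff (4, 4)
But (Cooperate, Cooperate) = (7, 7) Pareto dominates (4, 4)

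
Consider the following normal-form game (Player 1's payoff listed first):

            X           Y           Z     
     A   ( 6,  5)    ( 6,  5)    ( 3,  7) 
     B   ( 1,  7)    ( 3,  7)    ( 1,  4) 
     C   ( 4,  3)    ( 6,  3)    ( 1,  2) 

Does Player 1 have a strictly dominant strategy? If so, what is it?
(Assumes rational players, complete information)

No strictly dominant strategy exists for Player 1

Work:
A strategy strictly dominates another if it gives a strictly higher payoff against every opponent action. Compare each pair of P1's strategies column-by-column:
  A vs B: [6 vs 1, 6 vs 3, 3 vs 1] → A strictly dominates B
  A vs C: [6 vs 4, 6 vs 6, 3 vs 1] → A does not strictly dominate C (column Y: 6 ≤ 6)
  B vs A: [1 vs 6, 3 vs 6, 1 vs 3] → B does not strictly dominate A (column X: 1 ≤ 6)
  B vs C: [1 vs 4, 3 vs 6, 1 vs 1] → B does not strictly dominate C (column X: 1 ≤ 4)
  C vs A: [4 vs 6, 6 vs 6, 1 vs 3] → C does not strictly dominate A (column X: 4 ≤ 6)
  C vs B: [4 vs 1, 6 vs 3, 1 vs 1] → C does not strictly dominate B (column Z: 1 ≤ 1)
No single strategy strictly dominates all others → no strictly dominant strategy.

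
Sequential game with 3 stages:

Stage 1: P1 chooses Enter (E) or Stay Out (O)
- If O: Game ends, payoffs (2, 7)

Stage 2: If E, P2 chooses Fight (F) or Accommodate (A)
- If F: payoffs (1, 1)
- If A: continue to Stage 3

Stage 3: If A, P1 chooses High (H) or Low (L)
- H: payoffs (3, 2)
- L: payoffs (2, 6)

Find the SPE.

SPE: (E, A, H); Outcome (3, 2)

Work:
Stage 3: P1 chooses H (3 vs 2)
Stage 2: P2: F->1, A->2 (anticipating H). Choose A
Stage 1: P1: O->2, E->3 (anticipating A, H). Choose E
SPE path: E -> A -> H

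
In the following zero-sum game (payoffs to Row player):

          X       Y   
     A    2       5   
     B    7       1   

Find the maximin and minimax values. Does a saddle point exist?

Maximin = 2, Minimax = 5, Saddle: False

Work:
Row minimums: [2, 1] → maximin = 2
Column maximums: [7, 5] → minimax = 5
No saddle point (maximin ≠ minimax). Mixed strategy needed.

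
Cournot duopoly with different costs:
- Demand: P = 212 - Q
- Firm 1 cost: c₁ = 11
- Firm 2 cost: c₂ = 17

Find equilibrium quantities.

q₁* = 69.0, q₂* = 63.0

Work:
Reaction: q₁ = (212 - 11 - q₂)/2
Reaction: q₂ = (212 - 17 - q₁)/2
Solve simultaneously:
q₁* = (212 - 2×11 + 17)/3 = 69.0
q₂* = (212 - 2×17 + 11)/3 = 63.0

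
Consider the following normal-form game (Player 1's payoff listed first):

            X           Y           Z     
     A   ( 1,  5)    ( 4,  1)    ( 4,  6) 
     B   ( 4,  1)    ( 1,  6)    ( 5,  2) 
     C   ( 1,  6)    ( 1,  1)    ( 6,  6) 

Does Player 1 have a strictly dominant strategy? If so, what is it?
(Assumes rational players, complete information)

No strictly dominant strategy exists for Player 1

Work:
A strategy strictly dominates another if it gives a strictly higher payoff against every opponent action. Compare each pair of P1's strategies column-by-column:
  A vs B: [1 vs 4, 4 vs 1, 4 vs 5] → A does not strictly dominate B (column X: 1 ≤ 4)
  A vs C: [1 vs 1, 4 vs 1, 4 vs 6] → A does not strictly dominate C (column X: 1 ≤ 1)
  B vs A: [4 vs 1, 1 vs 4, 5 vs 4] → B does not strictly dominate A (column Y: 1 ≤ 4)
  B vs C: [4 vs 1, 1 vs 1, 5 vs 6] → B does not strictly dominate C (column Y: 1 ≤ 1)
  C vs A: [1 vs 1, 1 vs 4, 6 vs 4] → C does not strictly dominate A (column X: 1 ≤ 1)
  C vs B: [1 vs 4, 1 vs 1, 6 vs 5] → C does not strictly dominate B (column X: 1 ≤ 4)
No single strategy strictly dominates all others → no strictly dominant strategy.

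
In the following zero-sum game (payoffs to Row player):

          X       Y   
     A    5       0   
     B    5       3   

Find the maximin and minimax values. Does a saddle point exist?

Maximin = 3, Minimax = 3, Saddle: True

Work:
Row minimums: [0, 3] → maximin = 3
Column maximums: [5, 3] → minimax = 3
Saddle point exists! Game value = 3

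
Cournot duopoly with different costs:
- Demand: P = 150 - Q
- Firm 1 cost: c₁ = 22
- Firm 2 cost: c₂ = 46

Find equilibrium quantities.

q₁* = 50.67, q₂* = 26.67

Work:
Reaction: q₁ = (150 - 22 - q₂)/2
Reaction: q₂ = (150 - 46 - q₁)/2
Solve simultaneously:
q₁* = (150 - 2×22 + 46)/3 = 50.67
q₂* = (150 - 2×46 + 22)/3 = 26.67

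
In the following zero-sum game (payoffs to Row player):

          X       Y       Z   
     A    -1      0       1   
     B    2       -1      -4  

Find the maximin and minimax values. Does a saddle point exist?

Maximin = -1, Minimax = 0, Saddle: False

Work:
Row minimums: [-1, -4] → maximin = -1
Column maximums: [2, 0, 1] → minimax = 0
No saddle point (maximin ≠ minimax). Mixed strategy needed.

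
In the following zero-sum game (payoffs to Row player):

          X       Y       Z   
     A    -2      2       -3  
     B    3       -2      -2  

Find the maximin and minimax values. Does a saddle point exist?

Maximin = -2, Minimax = -2, Saddle: True

Work:
Row minimums: [-3, -2] → maximin = -2
Column maximums: [3, 2, -2] → minimax = -2
Saddle point exists! Game value = -2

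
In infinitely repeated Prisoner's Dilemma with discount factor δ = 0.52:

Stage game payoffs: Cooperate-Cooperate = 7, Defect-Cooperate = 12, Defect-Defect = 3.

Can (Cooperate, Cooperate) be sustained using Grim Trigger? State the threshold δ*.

δ* = 0.5556; since δ = 0.52 < 0.5556, cooperation cannot be sustained

Work:
For Grim Trigger:
Cooperate forever: 7/(1-δ)
Defect then punished: 12 + 3·δ/(1-δ)
Need: 7/(1-δ) ≥ 12 + 3·δ/(1-δ)
Solving: δ ≥ (T-R)/(T-P) = (12-7)/(12-3) = 0.5556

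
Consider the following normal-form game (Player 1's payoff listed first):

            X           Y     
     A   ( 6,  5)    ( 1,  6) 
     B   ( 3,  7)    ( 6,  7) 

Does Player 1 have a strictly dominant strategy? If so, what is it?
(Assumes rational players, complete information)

No strictly dominant strategy exists for Player 1

Work:
A strategy strictly dominates another if it gives a strictly higher payoff against every opponent action. Compare each pair of P1's strategies column-by-column:
  A vs B: [6 vs 3, 1 vs 6] → A does not strictly dominate B (column Y: 1 ≤ 6)
  B vs A: [3 vs 6, 6 vs 1] → B does not strictly dominate A (column X: 3 ≤ 6)
No single strategy strictly dominates all others → no strictly dominant strategy.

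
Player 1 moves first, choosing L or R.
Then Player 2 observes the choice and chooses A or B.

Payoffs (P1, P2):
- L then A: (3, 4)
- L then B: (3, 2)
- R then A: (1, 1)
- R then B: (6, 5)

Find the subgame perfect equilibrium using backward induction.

P1 plays R, P2 plays A after L and B after R; Payoff (6, 5)

Work:
Backward induction:
After L: P2 chooses A → P1 gets 3
After R: P2 chooses B → P1 gets 6
P1 chooses R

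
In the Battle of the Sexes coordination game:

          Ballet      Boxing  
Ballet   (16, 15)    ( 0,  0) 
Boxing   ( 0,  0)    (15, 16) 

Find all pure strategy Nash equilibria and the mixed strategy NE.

Pure NE: (Ballet, Ballet) and (Boxing, Boxing); Mixed NE: p = 0.5161, q = 0.4839

Work:
Check pure NE:
(Ballet, Ballet): (16, 15) - no unilateral deviation beneficial
(Boxing, Boxing): (15, 16) - no unilateral deviation beneficial
Mixed NE: P1 plays Ballet with p = 0.5161, P2 plays Ballet with q = 0.4839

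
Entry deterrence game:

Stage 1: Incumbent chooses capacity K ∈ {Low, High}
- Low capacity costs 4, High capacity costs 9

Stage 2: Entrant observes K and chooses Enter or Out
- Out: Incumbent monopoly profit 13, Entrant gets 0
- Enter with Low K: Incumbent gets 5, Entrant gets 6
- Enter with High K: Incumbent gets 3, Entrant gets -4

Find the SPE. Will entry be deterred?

SPE: (High, Enter|Low, Out|High); Entry deterred. Incumbent net profit = 4

Work:
After Low K: Entrant enters (6 > 0)
After High K: Entrant stays out (-4 < 0)
Incumbent: Low → 5−4=1, High → 13−9=4
Incumbent chooses High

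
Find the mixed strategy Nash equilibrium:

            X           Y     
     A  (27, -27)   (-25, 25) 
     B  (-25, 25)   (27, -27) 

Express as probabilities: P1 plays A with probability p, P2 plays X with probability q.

p = 0.5, q = 0.5

Work:
Find probabilities that make opponent indifferent:
P2 chooses q to make P1 indifferent between A and B
P1 chooses p to make P2 indifferent between X and Y
Mixed NE: P1 plays (A: 0.5, B: 0.5), P2 plays (X: 0.5, Y: 0.5)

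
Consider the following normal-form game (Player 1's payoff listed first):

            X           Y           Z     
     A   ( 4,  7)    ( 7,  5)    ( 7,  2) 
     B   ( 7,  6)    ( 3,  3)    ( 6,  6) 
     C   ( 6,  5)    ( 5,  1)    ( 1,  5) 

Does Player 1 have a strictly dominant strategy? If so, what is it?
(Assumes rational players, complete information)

No strictly dominant strategy exists for Player 1

Work:
A strategy strictly dominates another if it gives a strictly higher payoff against every opponent action. Compare each pair of P1's strategies column-by-column:
  A vs B: [4 vs 7, 7 vs 3, 7 vs 6] → A does not strictly dominate B (column X: 4 ≤ 7)
  A vs C: [4 vs 6, 7 vs 5, 7 vs 1] → A does not strictly dominate C (column X: 4 ≤ 6)
  B vs A: [7 vs 4, 3 vs 7, 6 vs 7] → B does not strictly dominate A (column Y: 3 ≤ 7)
  B vs C: [7 vs 6, 3 vs 5, 6 vs 1] → B does not strictly dominate C (column Y: 3 ≤ 5)
  C vs A: [6 vs 4, 5 vs 7, 1 vs 7] → C does not strictly dominate A (column Y: 5 ≤ 7)
  C vs B: [6 vs 7, 5 vs 3, 1 vs 6] → C does not strictly dominate B (column X: 6 ≤ 7)
No single strategy strictly dominates all others → no strictly dominant strategy.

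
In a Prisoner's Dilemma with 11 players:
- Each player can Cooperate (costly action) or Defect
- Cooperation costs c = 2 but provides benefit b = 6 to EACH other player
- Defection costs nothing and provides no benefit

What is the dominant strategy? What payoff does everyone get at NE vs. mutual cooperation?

Dominant: Defect; NE payoff = 0; Coop payoff = 58

Work:
Defect dominates (saves cost c = 2, benefit to others is external)
NE: All defect → everyone gets 0
If all cooperate: each receives (10)×6 - 2 = 58
Social dilemma: 58 > 0 but NE gives 0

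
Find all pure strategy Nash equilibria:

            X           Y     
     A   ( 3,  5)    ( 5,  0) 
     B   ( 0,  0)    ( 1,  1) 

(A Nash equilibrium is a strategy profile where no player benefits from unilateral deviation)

Nash equilibrium: (A, X)

Work:
Best responses:
  P1 vs X: payoffs [3, 0] → best response A (payoff 3)
  P1 vs Y: payoffs [5, 1] → best response A (payoff 5)
  P2 vs A: payoffs [5, 0] → best response X (payoff 5)
  P2 vs B: payoffs [0, 1] → best response Y (payoff 1)
Mutual best responses: (A,X) → Nash equilibria.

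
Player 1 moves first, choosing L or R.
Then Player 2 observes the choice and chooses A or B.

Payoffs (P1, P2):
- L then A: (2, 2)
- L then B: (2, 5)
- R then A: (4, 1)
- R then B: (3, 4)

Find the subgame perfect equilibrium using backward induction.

P1 plays R, P2 plays B after L and B after R; Payoff (3, 4)

Work:
Backward induction:
After L: P2 chooses B → P1 gets 2
After R: P2 chooses B → P1 gets 3
P1 chooses R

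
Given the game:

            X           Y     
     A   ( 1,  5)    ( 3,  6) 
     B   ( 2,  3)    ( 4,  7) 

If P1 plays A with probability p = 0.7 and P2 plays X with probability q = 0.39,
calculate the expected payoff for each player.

E[P1] = 2.52, E[P2] = 5.559

Work:
E[P1] = p·q·π₁(A,X) + p·(1-q)·π₁(A,Y) + (1-p)·q·π₁(B,X) + (1-p)·(1-q)·π₁(B,Y)
= 0.7·0.39·1 + 0.7·0.61·3 + 0.3·0.39·2 + 0.3·0.61·4
= 2.52

E[P2] = 5.559 (similar calculation)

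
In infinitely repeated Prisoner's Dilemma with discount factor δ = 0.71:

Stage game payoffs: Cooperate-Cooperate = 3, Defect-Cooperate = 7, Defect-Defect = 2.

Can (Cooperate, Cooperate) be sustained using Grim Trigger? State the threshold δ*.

δ* = 0.8; since δ = 0.71 < 0.8, cooperation cannot be sustained

Work:
For Grim Trigger:
Cooperate forever: 3/(1-δ)
Defect then punished: 7 + 2·δ/(1-δ)
Need: 3/(1-δ) ≥ 7 + 2·δ/(1-δ)
Solving: δ ≥ (T-R)/(T-P) = (7-3)/(7-2) = 0.8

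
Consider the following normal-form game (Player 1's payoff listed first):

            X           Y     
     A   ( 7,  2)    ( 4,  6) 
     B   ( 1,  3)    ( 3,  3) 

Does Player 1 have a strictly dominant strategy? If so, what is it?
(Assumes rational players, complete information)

Yes, Player 1's strictly dominant strategy is A

Work:
A strategy strictly dominates another if it gives a strictly higher payoff against every opponent action. Compare each pair of P1's strategies column-by-column:
  A vs B: [7 vs 1, 4 vs 3] → A strictly dominates B
  B vs A: [1 vs 7, 3 vs 4] → B does not strictly dominate A (column X: 1 ≤ 7)
A strictly dominates every other strategy → strictly dominant.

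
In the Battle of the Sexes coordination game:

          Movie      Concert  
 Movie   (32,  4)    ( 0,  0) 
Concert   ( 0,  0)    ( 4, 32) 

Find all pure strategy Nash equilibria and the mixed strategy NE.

Pure NE: (Movie, Movie) and (Concert, Concert); Mixed NE: p = 0.8889, q = 0.1111

Work:
Check pure NE:
(Movie, Movie): (32, 4) - no unilateral deviation beneficial
(Concert, Concert): (4, 32) - no unilateral deviation beneficial
Mixed NE: P1 plays Movie with p = 0.8889, P2 plays Movie with q = 0.1111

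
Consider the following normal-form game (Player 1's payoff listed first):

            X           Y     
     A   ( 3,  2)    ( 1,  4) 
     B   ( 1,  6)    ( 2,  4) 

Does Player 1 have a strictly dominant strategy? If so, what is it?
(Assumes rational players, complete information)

No strictly dominant strategy exists for Player 1

Work:
A strategy strictly dominates another if it gives a strictly higher payoff against every opponent action. Compare each pair of P1's strategies column-by-column:
  A vs B: [3 vs 1, 1 vs 2] → A does not strictly dominate B (column Y: 1 ≤ 2)
  B vs A: [1 vs 3, 2 vs 1] → B does not strictly dominate A (column X: 1 ≤ 3)
No single strategy strictly dominates all others → no strictly dominant strategy.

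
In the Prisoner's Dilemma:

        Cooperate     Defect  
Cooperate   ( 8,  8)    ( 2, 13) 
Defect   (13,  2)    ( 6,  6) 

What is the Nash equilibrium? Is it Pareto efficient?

(Defect, Defect) is NE; not Pareto efficient

Work:
Defect dominates Cooperate for both players:
If P2 cooperates: Defect (13) > Cooperate (8)
If P2 defects: Defect (6) > Cooperate (2)
NE: (Defect, Defect) with payoff (6, 6)
But (Cooperate, Cooperate) = (8, 8) Pareto dominates (6, 6)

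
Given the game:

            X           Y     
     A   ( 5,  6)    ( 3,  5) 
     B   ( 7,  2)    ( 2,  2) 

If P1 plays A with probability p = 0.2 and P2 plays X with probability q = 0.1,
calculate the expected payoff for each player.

E[P1] = 2.64, E[P2] = 2.62

Work:
E[P1] = p·q·π₁(A,X) + p·(1-q)·π₁(A,Y) + (1-p)·q·π₁(B,X) + (1-p)·(1-q)·π₁(B,Y)
= 0.2·0.1·5 + 0.2·0.9·3 + 0.8·0.1·7 + 0.8·0.9·2
= 2.64

E[P2] = 2.62 (similar calculation)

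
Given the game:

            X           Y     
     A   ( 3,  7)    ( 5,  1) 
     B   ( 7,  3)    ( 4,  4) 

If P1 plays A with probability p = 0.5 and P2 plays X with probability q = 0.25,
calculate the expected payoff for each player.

E[P1] = 4.625, E[P2] = 3.125

Work:
E[P1] = p·q·π₁(A,X) + p·(1-q)·π₁(A,Y) + (1-p)·q·π₁(B,X) + (1-p)·(1-q)·π₁(B,Y)
= 0.5·0.25·3 + 0.5·0.75·5 + 0.5·0.25·7 + 0.5·0.75·4
= 4.625

E[P2] = 3.125 (similar calculation)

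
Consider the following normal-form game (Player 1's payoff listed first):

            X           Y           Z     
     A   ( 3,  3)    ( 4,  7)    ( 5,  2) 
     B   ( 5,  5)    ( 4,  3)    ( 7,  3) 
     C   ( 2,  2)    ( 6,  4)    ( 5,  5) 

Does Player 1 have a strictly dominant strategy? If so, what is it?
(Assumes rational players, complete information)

No strictly dominant strategy exists for Player 1

Work:
A strategy strictly dominates another if it gives a strictly higher payoff against every opponent action. Compare each pair of P1's strategies column-by-column:
  A vs B: [3 vs 5, 4 vs 4, 5 vs 7] → A does not strictly dominate B (column X: 3 ≤ 5)
  A vs C: [3 vs 2, 4 vs 6, 5 vs 5] → A does not strictly dominate C (column Y: 4 ≤ 6)
  B vs A: [5 vs 3, 4 vs 4, 7 vs 5] → B does not strictly dominate A (column Y: 4 ≤ 4)
  B vs C: [5 vs 2, 4 vs 6, 7 vs 5] → B does not strictly dominate C (column Y: 4 ≤ 6)
  C vs A: [2 vs 3, 6 vs 4, 5 vs 5] → C does not strictly dominate A (column X: 2 ≤ 3)
  C vs B: [2 vs 5, 6 vs 4, 5 vs 7] → C does not strictly dominate B (column X: 2 ≤ 5)
No single strategy strictly dominates all others → no strictly dominant strategy.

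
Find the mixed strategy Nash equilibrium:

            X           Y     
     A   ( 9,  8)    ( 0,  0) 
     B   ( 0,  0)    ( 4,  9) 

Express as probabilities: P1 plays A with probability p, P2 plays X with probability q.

p = 0.5294, q = 0.3077

Work:
Find probabilities that make opponent indifferent:
P2 chooses q to make P1 indifferent between A and B
P1 chooses p to make P2 indifferent between X and Y
Mixed NE: P1 plays (A: 0.5294, B: 0.4706), P2 plays (X: 0.3077, Y: 0.6923)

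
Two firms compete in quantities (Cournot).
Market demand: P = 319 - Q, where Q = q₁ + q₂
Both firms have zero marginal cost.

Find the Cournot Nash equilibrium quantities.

q₁* = q₂* = 106.33; P* = 106.33

Work:
Profit: π_i = P·q_i = (a - q_i - q_j)·q_i
FOC: ∂π_i/∂q_i = a - 2q_i - q_j = 0
Reaction function: q_i = (319 - q_j)/2
Symmetry: q* = 319/3 = 106.33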